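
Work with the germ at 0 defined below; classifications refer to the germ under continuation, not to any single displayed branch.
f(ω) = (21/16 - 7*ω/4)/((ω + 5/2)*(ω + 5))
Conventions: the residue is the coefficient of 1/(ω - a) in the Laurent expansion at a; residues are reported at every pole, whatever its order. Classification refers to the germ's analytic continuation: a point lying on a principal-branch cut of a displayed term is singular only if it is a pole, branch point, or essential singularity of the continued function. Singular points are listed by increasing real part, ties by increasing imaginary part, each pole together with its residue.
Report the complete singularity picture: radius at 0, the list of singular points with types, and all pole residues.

Radius of convergence at 0: 5/2.
At -5: a pole of order 1; residue -161/40.
At -5/2: a pole of order 1; residue 91/40.

Denominator factor (ω + 5): pole of order 1 at -5, modulus 5.
Denominator factor (ω + 5/2): pole of order 1 at -5/2, modulus 5/2.
The radius of convergence is the smallest modulus among the singular points: 5/2.
At the order-1 pole -5 set g(ω) = (ω - (-5))*f(ω) = (21/16 - 7*ω/4)/(ω + 5/2).
Simple pole: residue = g(a) at a = -5, which is -161/40.
At the order-1 pole -5/2 set g(ω) = (ω - (-5/2))*f(ω) = (21/16 - 7*ω/4)/(ω + 5).
Simple pole: residue = g(a) at a = -5/2, which is 91/40.
List the singular points by increasing real part (a conjugate pair: the negative imaginary part first).


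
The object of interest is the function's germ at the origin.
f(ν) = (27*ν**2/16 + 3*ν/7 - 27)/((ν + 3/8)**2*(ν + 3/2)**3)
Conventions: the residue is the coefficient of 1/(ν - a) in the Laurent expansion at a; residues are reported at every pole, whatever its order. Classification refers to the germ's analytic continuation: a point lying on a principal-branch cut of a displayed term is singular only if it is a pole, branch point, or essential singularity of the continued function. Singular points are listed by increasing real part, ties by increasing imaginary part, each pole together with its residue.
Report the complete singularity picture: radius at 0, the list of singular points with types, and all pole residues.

Radius of convergence at 0: 3/8.
At -3/2: a pole of order 3; residue -84772/1701.
At -3/8: a pole of order 2; residue 84772/1701.

Denominator factor (ν + 3/2)^3: pole of order 3 at -3/2, modulus 3/2.
Denominator factor (ν + 3/8)^2: pole of order 2 at -3/8, modulus 3/8.
The radius of convergence is the smallest modulus among the singular points: 3/8.
At the order-3 pole -3/2 set g(ν) = (ν - (-3/2))^3*f(ν) = (27*ν**2/16 + 3*ν/7 - 27)/(ν + 3/8)**2.
Order-3 pole: residue = g''(a)/2; g''(-3/2) = -169544/1701, so the residue is -84772/1701.
At the order-2 pole -3/8 set g(ν) = (ν - (-3/8))^2*f(ν) = (27*ν**2/16 + 3*ν/7 - 27)/(ν + 3/2)**3.
Order-2 pole: residue = g'(a); g'(-3/8) = 84772/1701, so the residue is 84772/1701.
List the singular points by increasing real part (a conjugate pair: the negative imaginary part first).


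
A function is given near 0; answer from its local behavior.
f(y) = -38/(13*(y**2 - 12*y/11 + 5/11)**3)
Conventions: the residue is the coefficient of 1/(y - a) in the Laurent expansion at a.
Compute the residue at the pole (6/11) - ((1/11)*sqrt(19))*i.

The residue is -((483153/37544)*sqrt(19))*i.

The factor y**2 - 12*y/11 + 5/11 splits as (y - a)(y - a') with a = (6/11) - ((1/11)*sqrt(19))*i, a' = (6/11) + ((1/11)*sqrt(19))*i. At the order-3 pole a set g(y) = (y - a)^3*f(y) = [-38/13] / (y - a')^3.
Order-3 pole: residue = g''(a)/2; g''((6/11) - ((1/11)*sqrt(19))*i) = -((483153/18772)*sqrt(19))*i, so the residue is -((483153/37544)*sqrt(19))*i.


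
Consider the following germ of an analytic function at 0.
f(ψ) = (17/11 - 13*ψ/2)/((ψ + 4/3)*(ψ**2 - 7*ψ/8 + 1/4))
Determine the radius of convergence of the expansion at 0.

Denominator factor (ψ + 4/3): pole of order 1 at -4/3, modulus 4/3.
Denominator factor (ψ**2 - 7*ψ/8 + 1/4): discriminant -15/64, complex-conjugate roots (7/16) + ((1/16)*sqrt(15))*i and (7/16) - ((1/16)*sqrt(15))*i; poles of order 1, moduli 1/2 and 1/2.
The radius of convergence is the smallest modulus among the singular points: 1/2.

The radius of convergence is 1/2.


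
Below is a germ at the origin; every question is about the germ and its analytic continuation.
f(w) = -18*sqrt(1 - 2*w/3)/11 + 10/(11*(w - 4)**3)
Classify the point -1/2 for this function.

Denominator factors: w - 4 = -9/2 at w = -1/2 — none vanishes.
Branch term sqrt(1 - w/(3/2)): argument at -1/2 is 4/3, nonzero, so -1/2 is not its branch point (a point on a principal cut is still regular for the continued germ).
So the germ continues analytically to -1/2.

The point is a regular point.


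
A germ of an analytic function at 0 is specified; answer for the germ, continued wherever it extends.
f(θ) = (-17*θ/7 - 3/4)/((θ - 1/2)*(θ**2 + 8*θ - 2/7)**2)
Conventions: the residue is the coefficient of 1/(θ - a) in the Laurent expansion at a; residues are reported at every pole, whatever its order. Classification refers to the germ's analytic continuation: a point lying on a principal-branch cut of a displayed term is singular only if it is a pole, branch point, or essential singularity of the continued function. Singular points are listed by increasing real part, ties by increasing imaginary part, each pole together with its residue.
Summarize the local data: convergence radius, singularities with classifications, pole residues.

Radius of convergence at 0: -4 + (1/7)*sqrt(798).
At -4 - (1/7)*sqrt(798): a pole of order 2; residue 770/12321 - (354931/142332192)*sqrt(798).
At -4 + (1/7)*sqrt(798): a pole of order 2; residue 770/12321 + (354931/142332192)*sqrt(798).
At 1/2: a pole of order 1; residue -1540/12321.


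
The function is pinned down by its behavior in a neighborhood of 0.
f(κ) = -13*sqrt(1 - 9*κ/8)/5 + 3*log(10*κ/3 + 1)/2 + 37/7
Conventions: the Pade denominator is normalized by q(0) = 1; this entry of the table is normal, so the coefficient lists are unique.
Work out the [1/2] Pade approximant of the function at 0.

Taylor coefficients needed (expand at 0): a_0 = 94/35, a_1 = 517/80, a_2 = -60841/7680, a_3 = 20735879/1105920.
Write the denominator as Q(κ) = 1 + q1*κ + q2*κ^2. Requiring Q*f - P = O(κ^4) with deg P <= 1 kills the coefficients of κ^2..κ^3 in Q*f:
  κ^2: a_2 + q1*a_1 + q2*a_0 = 0, i.e. -60841/7680 + (517/80)*q1 + (94/35)*q2 = 0.
  κ^3: a_3 + q1*a_2 + q2*a_1 = 0, i.e. 20735879/1105920 + (-60841/7680)*q1 + (517/80)*q2 = 0.
Solving this linear system: q1 = 83634571/51917184, q2 = -6577465391/7098494976.
The numerator is Q*f truncated at degree 1: P0 = a_0 = 94/35; P1 = a_1 + q1*a_0 = 1960466773/181710144.

The Pade approximant has numerator coefficients [94/35, 1960466773/181710144]; denominator coefficients [1, 83634571/51917184, -6577465391/7098494976].


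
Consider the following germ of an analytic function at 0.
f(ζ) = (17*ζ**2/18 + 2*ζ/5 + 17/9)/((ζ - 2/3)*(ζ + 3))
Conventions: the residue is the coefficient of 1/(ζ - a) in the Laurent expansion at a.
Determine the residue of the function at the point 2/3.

The residue is 1043/1485.

At the order-1 pole 2/3 set g(ζ) = (ζ - (2/3))*f(ζ) = (17*ζ**2/18 + 2*ζ/5 + 17/9)/(ζ + 3).
Simple pole: residue = g(a) at a = 2/3, which is 1043/1485.


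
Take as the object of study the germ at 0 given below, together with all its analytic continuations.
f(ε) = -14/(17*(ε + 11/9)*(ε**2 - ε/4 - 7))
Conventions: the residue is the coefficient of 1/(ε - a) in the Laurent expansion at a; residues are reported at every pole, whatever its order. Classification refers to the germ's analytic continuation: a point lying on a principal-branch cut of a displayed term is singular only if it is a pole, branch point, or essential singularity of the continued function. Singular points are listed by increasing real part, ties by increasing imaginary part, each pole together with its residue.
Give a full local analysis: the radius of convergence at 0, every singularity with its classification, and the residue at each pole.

Denominator factor (ε + 11/9): pole of order 1 at -11/9, modulus 11/9.
Denominator factor (ε**2 - ε/4 - 7): discriminant 449/16, real irrational roots 1/8 + (1/8)*sqrt(449) and 1/8 - (1/8)*sqrt(449); poles of order 1, moduli 1/8 + (1/8)*sqrt(449) and -1/8 + (1/8)*sqrt(449).
The radius of convergence is the smallest modulus among the singular points: 11/9.
The factor ε**2 - ε/4 - 7 splits as (ε - a)(ε - a') with a = 1/8 - (1/8)*sqrt(449), a' = 1/8 + (1/8)*sqrt(449). At the order-1 pole a set g(ε) = (ε - a)*f(ε) = [-14/(17*(ε + 11/9))] / (ε - a').
Simple pole: residue = g(a) at a = 1/8 - (1/8)*sqrt(449), which is -2268/28645 - (24444/12861605)*sqrt(449).
At the order-1 pole -11/9 set g(ε) = (ε - (-11/9))*f(ε) = -14/(17*(ε**2 - ε/4 - 7)).
Simple pole: residue = g(a) at a = -11/9, which is 4536/28645.
The factor ε**2 - ε/4 - 7 splits as (ε - a)(ε - a') with a = 1/8 + (1/8)*sqrt(449), a' = 1/8 - (1/8)*sqrt(449). At the order-1 pole a set g(ε) = (ε - a)*f(ε) = [-14/(17*(ε + 11/9))] / (ε - a').
Simple pole: residue = g(a) at a = 1/8 + (1/8)*sqrt(449), which is -2268/28645 + (24444/12861605)*sqrt(449).
List the singular points by increasing real part (a conjugate pair: the negative imaginary part first).

Radius of convergence at 0: 11/9.
At 1/8 - (1/8)*sqrt(449): a pole of order 1; residue -2268/28645 - (24444/12861605)*sqrt(449).
At -11/9: a pole of order 1; residue 4536/28645.
At 1/8 + (1/8)*sqrt(449): a pole of order 1; residue -2268/28645 + (24444/12861605)*sqrt(449).


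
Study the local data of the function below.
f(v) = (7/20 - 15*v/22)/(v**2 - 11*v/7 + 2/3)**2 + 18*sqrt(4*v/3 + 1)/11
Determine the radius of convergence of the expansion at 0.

Denominator factor (v**2 - 11*v/7 + 2/3)^2: discriminant -29/147, complex-conjugate roots (11/14) + ((1/42)*sqrt(87))*i and (11/14) - ((1/42)*sqrt(87))*i; poles of order 2, moduli (1/3)*sqrt(6) and (1/3)*sqrt(6).
Branch term (18/11)*sqrt(1 - v/(-3/4)): its argument vanishes at v = -3/4, a square-root branch point, modulus 3/4.
The radius of convergence is the smallest modulus among the singular points: 3/4.

The radius of convergence is 3/4.


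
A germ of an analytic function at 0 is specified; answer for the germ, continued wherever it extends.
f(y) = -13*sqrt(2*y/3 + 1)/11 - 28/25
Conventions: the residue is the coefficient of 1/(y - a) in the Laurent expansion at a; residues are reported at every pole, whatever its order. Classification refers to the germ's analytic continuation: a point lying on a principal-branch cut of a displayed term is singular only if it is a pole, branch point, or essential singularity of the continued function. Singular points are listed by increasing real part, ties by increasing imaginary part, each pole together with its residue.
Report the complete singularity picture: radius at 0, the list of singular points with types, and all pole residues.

Radius of convergence at 0: 3/2.
At -3/2: an algebraic (square-root) branch point.

Branch term (-13/11)*sqrt(1 - y/(-3/2)): its argument vanishes at y = -3/2, a square-root branch point, modulus 3/2.
The radius of convergence is the smallest modulus among the singular points: 3/2.


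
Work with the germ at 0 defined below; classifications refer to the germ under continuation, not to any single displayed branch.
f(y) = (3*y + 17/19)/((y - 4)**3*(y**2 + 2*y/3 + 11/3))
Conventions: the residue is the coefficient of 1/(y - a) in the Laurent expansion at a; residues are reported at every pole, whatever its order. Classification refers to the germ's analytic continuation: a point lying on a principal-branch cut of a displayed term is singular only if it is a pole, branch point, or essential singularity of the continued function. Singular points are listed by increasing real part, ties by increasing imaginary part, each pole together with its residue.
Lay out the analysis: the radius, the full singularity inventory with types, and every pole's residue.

Denominator factor (y - 4)^3: pole of order 3 at 4, modulus 4.
Denominator factor (y**2 + 2*y/3 + 11/3): discriminant -128/9, complex-conjugate roots (-1/3) + ((4/3)*sqrt(2))*i and (-1/3) - ((4/3)*sqrt(2))*i; poles of order 1, moduli (1/3)*sqrt(33) and (1/3)*sqrt(33).
The radius of convergence is the smallest modulus among the singular points: (1/3)*sqrt(33).
The factor y**2 + 2*y/3 + 11/3 splits as (y - a)(y - a') with a = (-1/3) - ((4/3)*sqrt(2))*i, a' = (-1/3) + ((4/3)*sqrt(2))*i. At the order-1 pole a set g(y) = (y - a)*f(y) = [(3*y + 17/19)/(y - 4)**3] / (y - a').
Simple pole: residue = g(a) at a = (-1/3) - ((4/3)*sqrt(2))*i, which is (-2697/601526) + ((436047/45715976)*sqrt(2))*i.
The factor y**2 + 2*y/3 + 11/3 splits as (y - a)(y - a') with a = (-1/3) + ((4/3)*sqrt(2))*i, a' = (-1/3) - ((4/3)*sqrt(2))*i. At the order-1 pole a set g(y) = (y - a)*f(y) = [(3*y + 17/19)/(y - 4)**3] / (y - a').
Simple pole: residue = g(a) at a = (-1/3) + ((4/3)*sqrt(2))*i, which is (-2697/601526) - ((436047/45715976)*sqrt(2))*i.
At the order-3 pole 4 set g(y) = (y - (4))^3*f(y) = (3*y + 17/19)/(y**2 + 2*y/3 + 11/3).
Order-3 pole: residue = g''(a)/2; g''(4) = 5394/300763, so the residue is 2697/300763.
List the singular points by increasing real part (a conjugate pair: the negative imaginary part first).

Radius of convergence at 0: (1/3)*sqrt(33).
At (-1/3) - ((4/3)*sqrt(2))*i: a pole of order 1; residue (-2697/601526) + ((436047/45715976)*sqrt(2))*i.
At (-1/3) + ((4/3)*sqrt(2))*i: a pole of order 1; residue (-2697/601526) - ((436047/45715976)*sqrt(2))*i.
At 4: a pole of order 3; residue 2697/300763.


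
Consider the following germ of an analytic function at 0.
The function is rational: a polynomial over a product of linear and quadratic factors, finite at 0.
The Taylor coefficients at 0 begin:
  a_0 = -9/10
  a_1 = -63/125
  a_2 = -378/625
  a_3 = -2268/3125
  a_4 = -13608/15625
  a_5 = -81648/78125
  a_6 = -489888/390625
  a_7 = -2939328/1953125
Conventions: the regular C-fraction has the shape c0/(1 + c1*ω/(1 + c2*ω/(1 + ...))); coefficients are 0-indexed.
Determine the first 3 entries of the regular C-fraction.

Taylor coefficients (read off): a_0 = -9/10, a_1 = -63/125, a_2 = -378/625.
c0 = a_0 = -9/10. Peel one level at a time: if S = 1 + c*ω/S' with S'(0) = 1, then c is the ω-coefficient of S and S' = c*ω/(S - 1).
S_1 = c0/f = 1 + (-14/25)*ω + (-224/625)*ω^2 + ...; c1 = -14/25.
S_2 = c1*ω/(S_1 - 1) = 1 + (-16/25)*ω + ...; c2 = -16/25.

The regular C-fraction coefficients are [-9/10, -14/25, -16/25].


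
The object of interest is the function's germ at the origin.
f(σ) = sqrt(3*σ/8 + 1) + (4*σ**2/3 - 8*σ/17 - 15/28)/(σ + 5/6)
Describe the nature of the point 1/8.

Denominator factors: σ + 5/6 = 23/24 at σ = 1/8 — none vanishes.
Branch term sqrt(1 - σ/(-8/3)): argument at 1/8 is 67/64, nonzero, so 1/8 is not its branch point (a point on a principal cut is still regular for the continued germ).
So the germ continues analytically to 1/8.

The point is a regular point.


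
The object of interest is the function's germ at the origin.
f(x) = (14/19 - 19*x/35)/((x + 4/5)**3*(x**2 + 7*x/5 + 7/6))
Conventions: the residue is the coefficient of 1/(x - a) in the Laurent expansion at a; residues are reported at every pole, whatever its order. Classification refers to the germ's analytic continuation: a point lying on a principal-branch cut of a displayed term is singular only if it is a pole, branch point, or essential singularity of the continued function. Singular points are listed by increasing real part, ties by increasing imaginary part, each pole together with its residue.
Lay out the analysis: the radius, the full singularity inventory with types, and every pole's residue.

Denominator factor (x**2 + 7*x/5 + 7/6): discriminant -203/75, complex-conjugate roots (-7/10) + ((1/30)*sqrt(609))*i and (-7/10) - ((1/30)*sqrt(609))*i; poles of order 1, moduli (1/6)*sqrt(42) and (1/6)*sqrt(42).
Denominator factor (x + 4/5)^3: pole of order 3 at -4/5, modulus 4/5.
The radius of convergence is the smallest modulus among the singular points: 4/5.
At the order-3 pole -4/5 set g(x) = (x - (-4/5))^3*f(x) = (14/19 - 19*x/35)/(x**2 + 7*x/5 + 7/6).
Order-3 pole: residue = g''(a)/2; g''(-4/5) = -746821800/145332691, so the residue is -373410900/145332691.
The factor x**2 + 7*x/5 + 7/6 splits as (x - a)(x - a') with a = (-7/10) - ((1/30)*sqrt(609))*i, a' = (-7/10) + ((1/30)*sqrt(609))*i. At the order-1 pole a set g(x) = (x - a)*f(x) = [(14/19 - 19*x/35)/(x + 4/5)**3] / (x - a').
Simple pole: residue = g(a) at a = (-7/10) - ((1/30)*sqrt(609))*i, which is (186705450/145332691) + ((546900/602092577)*sqrt(609))*i.
The factor x**2 + 7*x/5 + 7/6 splits as (x - a)(x - a') with a = (-7/10) + ((1/30)*sqrt(609))*i, a' = (-7/10) - ((1/30)*sqrt(609))*i. At the order-1 pole a set g(x) = (x - a)*f(x) = [(14/19 - 19*x/35)/(x + 4/5)**3] / (x - a').
Simple pole: residue = g(a) at a = (-7/10) + ((1/30)*sqrt(609))*i, which is (186705450/145332691) - ((546900/602092577)*sqrt(609))*i.
List the singular points by increasing real part (a conjugate pair: the negative imaginary part first).

Radius of convergence at 0: 4/5.
At -4/5: a pole of order 3; residue -373410900/145332691.
At (-7/10) - ((1/30)*sqrt(609))*i: a pole of order 1; residue (186705450/145332691) + ((546900/602092577)*sqrt(609))*i.
At (-7/10) + ((1/30)*sqrt(609))*i: a pole of order 1; residue (186705450/145332691) - ((546900/602092577)*sqrt(609))*i.


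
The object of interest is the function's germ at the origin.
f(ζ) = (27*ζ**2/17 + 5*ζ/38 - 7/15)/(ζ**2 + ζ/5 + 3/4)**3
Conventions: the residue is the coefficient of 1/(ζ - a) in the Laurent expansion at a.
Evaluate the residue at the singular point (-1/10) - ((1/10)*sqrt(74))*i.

The residue is -((437125/130887352)*sqrt(74))*i.

The factor ζ**2 + ζ/5 + 3/4 splits as (ζ - a)(ζ - a') with a = (-1/10) - ((1/10)*sqrt(74))*i, a' = (-1/10) + ((1/10)*sqrt(74))*i. At the order-3 pole a set g(ζ) = (ζ - a)^3*f(ζ) = [27*ζ**2/17 + 5*ζ/38 - 7/15] / (ζ - a')^3.
Order-3 pole: residue = g''(a)/2; g''((-1/10) - ((1/10)*sqrt(74))*i) = -((437125/65443676)*sqrt(74))*i, so the residue is -((437125/130887352)*sqrt(74))*i.


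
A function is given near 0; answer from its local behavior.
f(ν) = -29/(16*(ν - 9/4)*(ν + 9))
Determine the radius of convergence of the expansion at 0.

Denominator factor (ν + 9): pole of order 1 at -9, modulus 9.
Denominator factor (ν - 9/4): pole of order 1 at 9/4, modulus 9/4.
The radius of convergence is the smallest modulus among the singular points: 9/4.

The radius of convergence is 9/4.


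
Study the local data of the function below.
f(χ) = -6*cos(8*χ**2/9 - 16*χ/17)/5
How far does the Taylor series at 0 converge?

The factor cos(8*χ**2/9 - 16*χ/17) is entire and contributes no finite singular point.
The polynomial part has no poles.
No finite singular points: the Taylor series at 0 converges everywhere.

The radius of convergence is infinite.


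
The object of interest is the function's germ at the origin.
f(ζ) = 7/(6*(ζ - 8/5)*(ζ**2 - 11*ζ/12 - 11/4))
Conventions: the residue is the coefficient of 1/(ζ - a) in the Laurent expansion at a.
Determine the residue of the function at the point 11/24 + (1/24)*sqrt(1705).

The residue is 25/71 + (137/24211)*sqrt(1705).

The factor ζ**2 - 11*ζ/12 - 11/4 splits as (ζ - a)(ζ - a') with a = 11/24 + (1/24)*sqrt(1705), a' = 11/24 - (1/24)*sqrt(1705). At the order-1 pole a set g(ζ) = (ζ - a)*f(ζ) = [7/(6*(ζ - 8/5))] / (ζ - a').
Simple pole: residue = g(a) at a = 11/24 + (1/24)*sqrt(1705), which is 25/71 + (137/24211)*sqrt(1705).


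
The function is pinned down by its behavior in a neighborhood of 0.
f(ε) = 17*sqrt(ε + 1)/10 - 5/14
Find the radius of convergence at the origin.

Branch term (17/10)*sqrt(1 - ε/(-1)): its argument vanishes at ε = -1, a square-root branch point, modulus 1.
The radius of convergence is the smallest modulus among the singular points: 1.

The radius of convergence is 1.


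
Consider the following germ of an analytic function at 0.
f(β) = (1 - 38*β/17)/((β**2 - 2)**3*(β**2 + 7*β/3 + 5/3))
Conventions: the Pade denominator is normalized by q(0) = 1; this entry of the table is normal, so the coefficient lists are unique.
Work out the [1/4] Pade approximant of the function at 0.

The Pade approximant has numerator coefficients [-3/40, 2014115931/11836169080]; denominator coefficients [1, 118919682/87030655, -177908817/174061310, -40777506/17406131, -216529071/348122620].

Taylor coefficients needed (expand at 0): a_0 = -3/40, a_1 = 927/3400, a_2 = -15273/34000, a_3 = 121851/170000, a_4 = -719487/850000, a_5 = 2138697/2125000.
Write the denominator as Q(β) = 1 + q1*β + q2*β^2 + q3*β^3 + q4*β^4. Requiring Q*f - P = O(β^6) with deg P <= 1 kills the coefficients of β^2..β^5 in Q*f:
  β^2: a_2 + q1*a_1 + q2*a_0 = 0, i.e. -15273/34000 + (927/3400)*q1 + (-3/40)*q2 = 0.
  β^3: a_3 + q1*a_2 + q2*a_1 + q3*a_0 = 0, i.e. 121851/170000 + (-15273/34000)*q1 + (927/3400)*q2 + (-3/40)*q3 = 0.
  β^4: a_4 + q1*a_3 + q2*a_2 + q3*a_1 + q4*a_0 = 0, i.e. -719487/850000 + (121851/170000)*q1 + (-15273/34000)*q2 + (927/3400)*q3 + (-3/40)*q4 = 0.
  β^5: a_5 + q1*a_4 + q2*a_3 + q3*a_2 + q4*a_1 = 0, i.e. 2138697/2125000 + (-719487/850000)*q1 + (121851/170000)*q2 + (-15273/34000)*q3 + (927/3400)*q4 = 0.
Solving this linear system: q1 = 118919682/87030655, q2 = -177908817/174061310, q3 = -40777506/17406131, q4 = -216529071/348122620.
The numerator is Q*f truncated at degree 1: P0 = a_0 = -3/40; P1 = a_1 + q1*a_0 = 2014115931/11836169080.


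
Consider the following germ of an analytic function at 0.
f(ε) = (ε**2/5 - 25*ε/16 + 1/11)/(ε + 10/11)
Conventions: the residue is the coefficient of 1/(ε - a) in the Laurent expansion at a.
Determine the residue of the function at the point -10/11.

At the order-1 pole -10/11 set g(ε) = (ε - (-10/11))*f(ε) = ε**2/5 - 25*ε/16 + 1/11.
Simple pole: residue = g(a) at a = -10/11, which is 1623/968.

The residue is 1623/968.


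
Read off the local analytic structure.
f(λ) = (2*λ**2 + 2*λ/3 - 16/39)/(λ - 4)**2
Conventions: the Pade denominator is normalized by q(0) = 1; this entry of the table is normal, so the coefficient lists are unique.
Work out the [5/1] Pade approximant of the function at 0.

The Pade approximant has numerator coefficients [-1/39, 7781/211224, 27889/211224, 27889/1126528, 27889/6759168, 27889/54073344]; denominator coefficients [1, -211/677].

Taylor coefficients needed (expand at 0): a_0 = -1/39, a_1 = 3/104, a_2 = 11/78, a_3 = 343/4992, a_4 = 85/3328, a_5 = 677/79872, a_6 = 211/79872.
Write the denominator as Q(λ) = 1 + q1*λ. Requiring Q*f - P = O(λ^7) with deg P <= 5 kills the coefficients of λ^6..λ^6 in Q*f:
  λ^6: a_6 + q1*a_5 = 0, i.e. 211/79872 + (677/79872)*q1 = 0.
Solving this linear system: q1 = -211/677.
The numerator is Q*f truncated at degree 5: P0 = a_0 = -1/39; P1 = a_1 + q1*a_0 = 7781/211224; P2 = a_2 + q1*a_1 = 27889/211224; P3 = a_3 + q1*a_2 = 27889/1126528; P4 = a_4 + q1*a_3 = 27889/6759168; P5 = a_5 + q1*a_4 = 27889/54073344.


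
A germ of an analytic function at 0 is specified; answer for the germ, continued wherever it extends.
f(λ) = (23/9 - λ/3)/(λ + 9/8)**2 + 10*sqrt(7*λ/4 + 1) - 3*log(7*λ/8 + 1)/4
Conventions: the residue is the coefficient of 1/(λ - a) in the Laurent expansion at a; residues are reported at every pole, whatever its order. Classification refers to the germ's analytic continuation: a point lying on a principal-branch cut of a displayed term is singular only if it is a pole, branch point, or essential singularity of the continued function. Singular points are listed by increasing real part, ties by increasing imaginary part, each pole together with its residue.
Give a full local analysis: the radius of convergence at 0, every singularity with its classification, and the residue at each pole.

Denominator factor (λ + 9/8)^2: pole of order 2 at -9/8, modulus 9/8.
Branch term (-3/4)*log(1 - λ/(-8/7)): its argument vanishes at λ = -8/7, a logarithmic branch point, modulus 8/7.
Branch term (10)*sqrt(1 - λ/(-4/7)): its argument vanishes at λ = -4/7, a square-root branch point, modulus 4/7.
The radius of convergence is the smallest modulus among the singular points: 4/7.
The branch terms are analytic at -9/8 and contribute nothing to the residue; only the rational part matters.
At the order-2 pole -9/8 set g(λ) = (λ - (-9/8))^2*(rational part) = 23/9 - λ/3.
Order-2 pole: residue = g'(a); g'(-9/8) = -1/3, so the residue is -1/3.
List the singular points by increasing real part (a conjugate pair: the negative imaginary part first).

Radius of convergence at 0: 4/7.
At -8/7: a logarithmic branch point.
At -9/8: a pole of order 2; residue -1/3.
At -4/7: an algebraic (square-root) branch point.


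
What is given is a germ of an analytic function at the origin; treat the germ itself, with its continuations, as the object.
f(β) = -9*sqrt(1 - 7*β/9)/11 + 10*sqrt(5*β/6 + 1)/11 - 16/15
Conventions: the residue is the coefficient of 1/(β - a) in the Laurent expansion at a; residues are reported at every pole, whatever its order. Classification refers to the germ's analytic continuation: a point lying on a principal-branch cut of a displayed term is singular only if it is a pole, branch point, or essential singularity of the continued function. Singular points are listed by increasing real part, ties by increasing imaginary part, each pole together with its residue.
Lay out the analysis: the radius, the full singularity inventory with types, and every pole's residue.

Branch term (10/11)*sqrt(1 - β/(-6/5)): its argument vanishes at β = -6/5, a square-root branch point, modulus 6/5.
Branch term (-9/11)*sqrt(1 - β/(9/7)): its argument vanishes at β = 9/7, a square-root branch point, modulus 9/7.
The radius of convergence is the smallest modulus among the singular points: 6/5.
List the singular points by increasing real part (a conjugate pair: the negative imaginary part first).

Radius of convergence at 0: 6/5.
At -6/5: an algebraic (square-root) branch point.
At 9/7: an algebraic (square-root) branch point.


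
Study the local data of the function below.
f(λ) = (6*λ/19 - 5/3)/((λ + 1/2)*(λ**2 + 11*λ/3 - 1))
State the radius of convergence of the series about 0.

Denominator factor (λ**2 + 11*λ/3 - 1): discriminant 157/9, real irrational roots -11/6 + (1/6)*sqrt(157) and -11/6 - (1/6)*sqrt(157); poles of order 1, moduli -11/6 + (1/6)*sqrt(157) and 11/6 + (1/6)*sqrt(157).
Denominator factor (λ + 1/2): pole of order 1 at -1/2, modulus 1/2.
The radius of convergence is the smallest modulus among the singular points: -11/6 + (1/6)*sqrt(157).

The radius of convergence is -11/6 + (1/6)*sqrt(157).


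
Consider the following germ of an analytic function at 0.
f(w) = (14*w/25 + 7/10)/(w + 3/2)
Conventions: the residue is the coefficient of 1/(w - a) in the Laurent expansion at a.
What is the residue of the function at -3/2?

At the order-1 pole -3/2 set g(w) = (w - (-3/2))*f(w) = 14*w/25 + 7/10.
Simple pole: residue = g(a) at a = -3/2, which is -7/50.

The residue is -7/50.


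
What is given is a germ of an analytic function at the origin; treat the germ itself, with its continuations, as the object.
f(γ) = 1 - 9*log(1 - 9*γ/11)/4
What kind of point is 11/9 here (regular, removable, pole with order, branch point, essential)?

The term (-9/4)*log(1 - γ/(11/9)) has argument 1 - 11/9/(11/9) = 0 at 11/9: a logarithmic (infinitely-sheeted) branch point; the remaining terms are analytic or single-valued there.

The point is a logarithmic branch point.


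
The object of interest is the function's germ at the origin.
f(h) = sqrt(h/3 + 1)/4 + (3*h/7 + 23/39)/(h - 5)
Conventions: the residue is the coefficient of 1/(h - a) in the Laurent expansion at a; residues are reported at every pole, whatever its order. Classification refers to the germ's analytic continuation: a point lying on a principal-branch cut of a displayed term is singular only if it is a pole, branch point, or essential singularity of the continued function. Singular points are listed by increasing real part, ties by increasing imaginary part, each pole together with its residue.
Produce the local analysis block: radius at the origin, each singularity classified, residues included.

Denominator factor (h - 5): pole of order 1 at 5, modulus 5.
Branch term (1/4)*sqrt(1 - h/(-3)): its argument vanishes at h = -3, a square-root branch point, modulus 3.
The radius of convergence is the smallest modulus among the singular points: 3.
The branch term is analytic at 5 and contributes nothing to the residue; only the rational part matters.
At the order-1 pole 5 set g(h) = (h - (5))*(rational part) = 3*h/7 + 23/39.
Simple pole: residue = g(a) at a = 5, which is 746/273.
List the singular points by increasing real part (a conjugate pair: the negative imaginary part first).

Radius of convergence at 0: 3.
At -3: an algebraic (square-root) branch point.
At 5: a pole of order 1; residue 746/273.


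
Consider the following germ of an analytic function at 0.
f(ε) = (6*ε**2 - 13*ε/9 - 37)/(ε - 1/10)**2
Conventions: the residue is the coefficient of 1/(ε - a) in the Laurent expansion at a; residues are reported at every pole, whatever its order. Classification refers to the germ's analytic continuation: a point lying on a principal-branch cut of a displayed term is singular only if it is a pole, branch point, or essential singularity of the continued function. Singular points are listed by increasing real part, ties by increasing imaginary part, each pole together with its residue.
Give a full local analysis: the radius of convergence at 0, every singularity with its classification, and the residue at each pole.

Denominator factor (ε - 1/10)^2: pole of order 2 at 1/10, modulus 1/10.
The radius of convergence is the smallest modulus among the singular points: 1/10.
At the order-2 pole 1/10 set g(ε) = (ε - (1/10))^2*f(ε) = 6*ε**2 - 13*ε/9 - 37.
Order-2 pole: residue = g'(a); g'(1/10) = -11/45, so the residue is -11/45.

Radius of convergence at 0: 1/10.
At 1/10: a pole of order 2; residue -11/45.


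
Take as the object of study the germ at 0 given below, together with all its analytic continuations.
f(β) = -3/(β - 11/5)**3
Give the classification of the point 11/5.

The denominator factor β - 11/5 vanishes at 11/5 and appears to the power 3; the numerator there equals -3, nonzero, and no other factor vanishes.
Hence a pole whose order is the multiplicity, 3.

The point is a pole of order 3.


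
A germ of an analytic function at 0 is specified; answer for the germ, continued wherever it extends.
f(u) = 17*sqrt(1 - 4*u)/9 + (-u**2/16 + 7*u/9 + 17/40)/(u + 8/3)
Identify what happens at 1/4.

The term (17/9)*sqrt(1 - u/(1/4)) has argument 1 - 1/4/(1/4) = 0 at 1/4: a square-root (algebraic, two-sheeted) branch point; the remaining terms are analytic or single-valued there.

The point is an algebraic (square-root) branch point.


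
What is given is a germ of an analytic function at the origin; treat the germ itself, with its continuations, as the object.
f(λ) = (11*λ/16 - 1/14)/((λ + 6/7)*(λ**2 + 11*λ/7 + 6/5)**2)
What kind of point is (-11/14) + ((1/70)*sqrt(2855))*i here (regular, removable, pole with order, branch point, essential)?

The denominator factor λ**2 + 11*λ/7 + 6/5 vanishes at (-11/14) + ((1/70)*sqrt(2855))*i and appears to the power 2; the numerator there equals (-137/224) + ((11/1120)*sqrt(2855))*i, nonzero, and no other factor vanishes.
Hence a pole whose order is the multiplicity, 2.

The point is a pole of order 2.


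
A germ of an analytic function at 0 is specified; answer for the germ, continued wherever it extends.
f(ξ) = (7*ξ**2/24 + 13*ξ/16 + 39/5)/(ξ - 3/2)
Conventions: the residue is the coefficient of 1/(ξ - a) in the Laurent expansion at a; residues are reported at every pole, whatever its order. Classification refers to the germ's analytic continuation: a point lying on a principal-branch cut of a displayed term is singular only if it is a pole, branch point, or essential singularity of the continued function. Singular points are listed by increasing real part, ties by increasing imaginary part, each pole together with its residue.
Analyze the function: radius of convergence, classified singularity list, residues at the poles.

Denominator factor (ξ - 3/2): pole of order 1 at 3/2, modulus 3/2.
The radius of convergence is the smallest modulus among the singular points: 3/2.
At the order-1 pole 3/2 set g(ξ) = (ξ - (3/2))*f(ξ) = 7*ξ**2/24 + 13*ξ/16 + 39/5.
Simple pole: residue = g(a) at a = 3/2, which is 387/40.

Radius of convergence at 0: 3/2.
At 3/2: a pole of order 1; residue 387/40.


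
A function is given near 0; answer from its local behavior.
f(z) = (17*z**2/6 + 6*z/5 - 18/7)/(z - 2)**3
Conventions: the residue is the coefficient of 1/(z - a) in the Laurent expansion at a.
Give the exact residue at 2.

At the order-3 pole 2 set g(z) = (z - (2))^3*f(z) = 17*z**2/6 + 6*z/5 - 18/7.
Order-3 pole: residue = g''(a)/2; g''(2) = 17/3, so the residue is 17/6.

The residue is 17/6.


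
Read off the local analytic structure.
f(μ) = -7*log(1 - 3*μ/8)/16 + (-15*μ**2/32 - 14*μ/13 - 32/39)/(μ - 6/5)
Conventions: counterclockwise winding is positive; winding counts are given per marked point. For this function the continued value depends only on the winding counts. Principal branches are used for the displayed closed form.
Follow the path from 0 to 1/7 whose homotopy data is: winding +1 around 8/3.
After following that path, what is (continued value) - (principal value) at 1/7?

Continued minus principal equals -(7/8)*pi*i.

The rational part is single-valued and drops out of the difference; each branch term changes only by its own monodromy.
(-7/16)*log(1 - μ/(8/3)): each positive loop around 8/3 adds 2*pi*i to the log, so winding +1 contributes (-7/16)*(1)*2*pi*i = -(7/8)*pi*i.
Summing the contributions at μ = 1/7 gives -(7/8)*pi*i.


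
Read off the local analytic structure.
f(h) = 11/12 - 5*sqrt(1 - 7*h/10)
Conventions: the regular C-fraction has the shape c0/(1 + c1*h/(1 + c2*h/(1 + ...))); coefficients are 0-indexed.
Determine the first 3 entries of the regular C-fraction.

The regular C-fraction coefficients are [-49/12, 3/7, -169/280].

Taylor coefficients (expand at 0): a_0 = -49/12, a_1 = 7/4, a_2 = 49/160.
c0 = a_0 = -49/12. Peel one level at a time: if S = 1 + c*h/S' with S'(0) = 1, then c is the h-coefficient of S and S' = c*h/(S - 1).
S_1 = c0/f = 1 + (3/7)*h + (507/1960)*h^2 + ...; c1 = 3/7.
S_2 = c1*h/(S_1 - 1) = 1 + (-169/280)*h + ...; c2 = -169/280.


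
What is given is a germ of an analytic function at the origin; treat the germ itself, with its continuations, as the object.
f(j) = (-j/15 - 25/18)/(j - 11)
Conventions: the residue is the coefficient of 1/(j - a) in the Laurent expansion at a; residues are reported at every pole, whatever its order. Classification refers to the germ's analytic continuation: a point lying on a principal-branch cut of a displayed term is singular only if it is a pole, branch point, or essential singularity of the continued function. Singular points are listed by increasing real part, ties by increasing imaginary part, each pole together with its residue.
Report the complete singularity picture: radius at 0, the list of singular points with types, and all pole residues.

Radius of convergence at 0: 11.
At 11: a pole of order 1; residue -191/90.

Denominator factor (j - 11): pole of order 1 at 11, modulus 11.
The radius of convergence is the smallest modulus among the singular points: 11.
At the order-1 pole 11 set g(j) = (j - (11))*f(j) = -j/15 - 25/18.
Simple pole: residue = g(a) at a = 11, which is -191/90.


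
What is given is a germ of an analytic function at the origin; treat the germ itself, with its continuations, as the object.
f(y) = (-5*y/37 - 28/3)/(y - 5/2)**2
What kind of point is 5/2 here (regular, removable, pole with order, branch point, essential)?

The denominator factor y - 5/2 vanishes at 5/2 and appears to the power 2; the numerator there equals -2147/222, nonzero, and no other factor vanishes.
Hence a pole whose order is the multiplicity, 2.

The point is a pole of order 2.


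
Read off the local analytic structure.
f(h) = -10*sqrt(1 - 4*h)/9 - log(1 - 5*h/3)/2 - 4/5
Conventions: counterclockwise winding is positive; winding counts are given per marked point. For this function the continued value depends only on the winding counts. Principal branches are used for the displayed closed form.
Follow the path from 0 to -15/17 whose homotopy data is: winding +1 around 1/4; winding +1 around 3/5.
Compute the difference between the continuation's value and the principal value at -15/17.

Continued minus principal equals ((20/153)*sqrt(1309)) - (pi)*i.

The rational part is single-valued and drops out of the difference; each branch term changes only by its own monodromy.
(-10/9)*sqrt(1 - h/(1/4)): winding +1 is odd, the square root flips sign, contributing -2*(-10/9)*sqrt(1 - (-15/17)/(1/4)) = -2*(-10/9)*sqrt(77/17) = (20/153)*sqrt(1309).
(-1/2)*log(1 - h/(3/5)): each positive loop around 3/5 adds 2*pi*i to the log, so winding +1 contributes (-1/2)*(1)*2*pi*i = -pi*i.
Summing the contributions at h = -15/17 gives ((20/153)*sqrt(1309)) - (pi)*i.


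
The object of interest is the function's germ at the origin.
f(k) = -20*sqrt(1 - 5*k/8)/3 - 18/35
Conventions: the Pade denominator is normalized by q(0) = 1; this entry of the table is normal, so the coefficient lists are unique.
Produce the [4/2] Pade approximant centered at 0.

Taylor coefficients needed (expand at 0): a_0 = -754/105, a_1 = 25/12, a_2 = 125/384, a_3 = 625/6144, a_4 = 15625/393216, a_5 = 109375/6291456, a_6 = 546875/67108864.
Write the denominator as Q(k) = 1 + q1*k + q2*k^2. Requiring Q*f - P = O(k^7) with deg P <= 4 kills the coefficients of k^5..k^6 in Q*f:
  k^5: a_5 + q1*a_4 + q2*a_3 = 0, i.e. 109375/6291456 + (15625/393216)*q1 + (625/6144)*q2 = 0.
  k^6: a_6 + q1*a_5 + q2*a_4 = 0, i.e. 546875/67108864 + (109375/6291456)*q1 + (15625/393216)*q2 = 0.
Solving this linear system: q1 = -35/48, q2 = 175/1536.
The numerator is Q*f truncated at degree 4: P0 = a_0 = -754/105; P1 = a_1 + q1*a_0 = 527/72; P2 = a_2 + q1*a_1 + q2*a_0 = -515/256; P3 = a_3 + q1*a_2 + q2*a_1 = 625/6144; P4 = a_4 + q1*a_3 + q2*a_2 = 3125/1179648.

The Pade approximant has numerator coefficients [-754/105, 527/72, -515/256, 625/6144, 3125/1179648]; denominator coefficients [1, -35/48, 175/1536].


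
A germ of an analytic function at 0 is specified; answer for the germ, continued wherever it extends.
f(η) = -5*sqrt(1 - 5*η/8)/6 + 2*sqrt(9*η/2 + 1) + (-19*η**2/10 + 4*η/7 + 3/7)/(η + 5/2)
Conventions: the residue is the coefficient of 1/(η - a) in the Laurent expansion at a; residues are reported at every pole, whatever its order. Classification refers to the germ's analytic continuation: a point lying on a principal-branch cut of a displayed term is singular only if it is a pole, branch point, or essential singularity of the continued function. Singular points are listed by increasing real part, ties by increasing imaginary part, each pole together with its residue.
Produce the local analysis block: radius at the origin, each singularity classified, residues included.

Radius of convergence at 0: 2/9.
At -5/2: a pole of order 1; residue -103/8.
At -2/9: an algebraic (square-root) branch point.
At 8/5: an algebraic (square-root) branch point.

Denominator factor (η + 5/2): pole of order 1 at -5/2, modulus 5/2.
Branch term (-5/6)*sqrt(1 - η/(8/5)): its argument vanishes at η = 8/5, a square-root branch point, modulus 8/5.
Branch term (2)*sqrt(1 - η/(-2/9)): its argument vanishes at η = -2/9, a square-root branch point, modulus 2/9.
The radius of convergence is the smallest modulus among the singular points: 2/9.
The branch terms are analytic at -5/2 and contribute nothing to the residue; only the rational part matters.
At the order-1 pole -5/2 set g(η) = (η - (-5/2))*(rational part) = -19*η**2/10 + 4*η/7 + 3/7.
Simple pole: residue = g(a) at a = -5/2, which is -103/8.
List the singular points by increasing real part (a conjugate pair: the negative imaginary part first).
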